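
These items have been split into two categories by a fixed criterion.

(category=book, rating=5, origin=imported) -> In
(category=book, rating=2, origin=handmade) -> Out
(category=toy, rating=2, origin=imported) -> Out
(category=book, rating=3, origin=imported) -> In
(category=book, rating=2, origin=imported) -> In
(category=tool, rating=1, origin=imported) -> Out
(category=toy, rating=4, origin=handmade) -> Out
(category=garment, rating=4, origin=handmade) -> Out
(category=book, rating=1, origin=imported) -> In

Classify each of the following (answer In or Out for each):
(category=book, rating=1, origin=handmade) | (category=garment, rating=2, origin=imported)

Out, Out

A rule that fits every label: category is book AND origin is imported — true of each 'In' example, false of each 'Out' one.
(category=book, rating=1, origin=handmade) — category is book, origin is handmade, hence Out. (category=garment, rating=2, origin=imported) — category is garment, origin is imported, hence Out.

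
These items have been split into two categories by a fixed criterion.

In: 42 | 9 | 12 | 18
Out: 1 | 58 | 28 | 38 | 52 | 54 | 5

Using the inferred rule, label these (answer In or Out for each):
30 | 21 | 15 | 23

In, In, In, Out

All 'In' examples share one property — multiple of 3 AND at most 42 — and every 'Out' example lacks it.
In: 30, since 30 = 3·10, 30 ≤ 42. In: 21, since 21 = 3·7, 21 ≤ 42. In: 15, since 15 = 3·5, 15 ≤ 42. Out: 23, since 23 = 3·7 + 2, 23 ≤ 42.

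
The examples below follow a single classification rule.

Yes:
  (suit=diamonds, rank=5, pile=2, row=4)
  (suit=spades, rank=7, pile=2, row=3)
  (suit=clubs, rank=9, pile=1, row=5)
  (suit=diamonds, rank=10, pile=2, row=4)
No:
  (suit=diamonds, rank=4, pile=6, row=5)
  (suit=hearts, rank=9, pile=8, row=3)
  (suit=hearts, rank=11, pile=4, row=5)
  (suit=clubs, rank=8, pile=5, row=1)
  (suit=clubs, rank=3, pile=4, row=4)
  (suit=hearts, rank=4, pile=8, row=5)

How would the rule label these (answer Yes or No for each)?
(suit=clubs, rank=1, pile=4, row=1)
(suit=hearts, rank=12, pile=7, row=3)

'Yes' ⟺ pile ≤ 2.
(suit=clubs, rank=1, pile=4, row=1) → pile = 4 → No.
(suit=hearts, rank=12, pile=7, row=3) → pile = 7 → No.

No, No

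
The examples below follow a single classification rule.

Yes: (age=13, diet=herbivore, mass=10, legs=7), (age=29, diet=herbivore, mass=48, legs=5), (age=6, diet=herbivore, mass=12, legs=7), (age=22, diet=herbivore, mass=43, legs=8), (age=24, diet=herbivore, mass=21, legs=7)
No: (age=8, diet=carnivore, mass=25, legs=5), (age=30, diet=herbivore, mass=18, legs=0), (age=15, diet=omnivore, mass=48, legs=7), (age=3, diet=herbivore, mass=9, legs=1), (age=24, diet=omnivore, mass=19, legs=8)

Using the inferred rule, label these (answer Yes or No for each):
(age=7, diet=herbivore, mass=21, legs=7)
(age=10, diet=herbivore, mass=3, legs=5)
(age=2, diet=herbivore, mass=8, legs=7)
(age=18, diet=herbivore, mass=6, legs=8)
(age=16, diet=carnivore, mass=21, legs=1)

Yes, Yes, Yes, Yes, No

The pattern is that an item is 'Yes' exactly when: diet is herbivore AND legs ≥ 5.
Yes: (age=7, diet=herbivore, mass=21, legs=7), since diet is herbivore, legs = 7. Yes: (age=10, diet=herbivore, mass=3, legs=5), since diet is herbivore, legs = 5. Yes: (age=2, diet=herbivore, mass=8, legs=7), since diet is herbivore, legs = 7. Yes: (age=18, diet=herbivore, mass=6, legs=8), since diet is herbivore, legs = 8. No: (age=16, diet=carnivore, mass=21, legs=1), since diet is carnivore, legs = 1.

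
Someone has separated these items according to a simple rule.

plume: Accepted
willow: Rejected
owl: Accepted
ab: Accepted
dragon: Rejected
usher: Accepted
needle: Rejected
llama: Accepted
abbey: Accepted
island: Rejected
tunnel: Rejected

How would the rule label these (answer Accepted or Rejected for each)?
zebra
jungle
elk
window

Accepted, Rejected, Accepted, Rejected

A rule that fits every label: length ≤ 5 — true of each 'Accepted' example, false of each 'Rejected' one.
zebra: Accepted (length 5). jungle: Rejected (length 6). elk: Accepted (length 3). window: Rejected (length 6).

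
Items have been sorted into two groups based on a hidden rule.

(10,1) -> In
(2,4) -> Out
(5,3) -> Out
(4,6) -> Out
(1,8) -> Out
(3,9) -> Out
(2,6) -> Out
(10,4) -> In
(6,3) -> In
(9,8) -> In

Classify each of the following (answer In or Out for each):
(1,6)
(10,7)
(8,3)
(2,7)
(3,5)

Out, In, In, Out, Out

The classifier is using: first ≥ 6.
(1,6): first 1, does not satisfy this → Out.
(10,7): first 10, passes → In.
(8,3): first 8, passes → In.
(2,7): first 2, does not satisfy this → Out.
(3,5): first 3, does not satisfy this → Out.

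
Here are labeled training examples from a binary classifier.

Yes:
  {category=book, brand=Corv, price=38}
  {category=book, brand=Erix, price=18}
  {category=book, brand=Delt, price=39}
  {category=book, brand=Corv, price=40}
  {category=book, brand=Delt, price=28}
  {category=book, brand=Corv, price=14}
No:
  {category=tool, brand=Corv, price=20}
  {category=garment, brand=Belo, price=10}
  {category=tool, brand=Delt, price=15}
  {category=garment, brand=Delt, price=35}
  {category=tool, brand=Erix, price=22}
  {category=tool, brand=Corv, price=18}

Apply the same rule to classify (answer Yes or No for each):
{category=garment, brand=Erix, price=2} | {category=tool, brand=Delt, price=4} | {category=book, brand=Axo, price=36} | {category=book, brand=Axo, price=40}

Every 'Yes' example satisfies: category is book. None of the 'No' examples do.
{category=garment, brand=Erix, price=2} → category is garment → No. {category=tool, brand=Delt, price=4} → category is tool → No. {category=book, brand=Axo, price=36} → category is book → Yes. {category=book, brand=Axo, price=40} → category is book → Yes.

No, No, Yes, Yes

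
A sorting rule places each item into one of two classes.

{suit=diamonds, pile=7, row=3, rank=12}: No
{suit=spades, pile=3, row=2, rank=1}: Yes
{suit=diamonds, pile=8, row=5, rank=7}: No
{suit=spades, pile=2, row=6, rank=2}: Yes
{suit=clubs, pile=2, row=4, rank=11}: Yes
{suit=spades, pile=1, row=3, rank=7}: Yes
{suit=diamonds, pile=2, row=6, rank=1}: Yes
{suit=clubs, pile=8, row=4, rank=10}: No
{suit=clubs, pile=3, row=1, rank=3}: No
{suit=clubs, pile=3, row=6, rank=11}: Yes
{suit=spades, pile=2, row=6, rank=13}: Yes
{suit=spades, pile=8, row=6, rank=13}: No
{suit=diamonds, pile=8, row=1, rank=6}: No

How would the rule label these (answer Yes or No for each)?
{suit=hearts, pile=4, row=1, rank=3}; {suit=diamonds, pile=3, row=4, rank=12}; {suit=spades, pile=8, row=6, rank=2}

A rule that fits every label: pile ≤ 3 AND row ≥ 2 — true of each 'Yes' example, false of each 'No' one.
{suit=hearts, pile=4, row=1, rank=3} → pile = 4, row = 1 → No. {suit=diamonds, pile=3, row=4, rank=12} → pile = 3, row = 4 → Yes. {suit=spades, pile=8, row=6, rank=2} → pile = 8, row = 6 → No.

No, Yes, No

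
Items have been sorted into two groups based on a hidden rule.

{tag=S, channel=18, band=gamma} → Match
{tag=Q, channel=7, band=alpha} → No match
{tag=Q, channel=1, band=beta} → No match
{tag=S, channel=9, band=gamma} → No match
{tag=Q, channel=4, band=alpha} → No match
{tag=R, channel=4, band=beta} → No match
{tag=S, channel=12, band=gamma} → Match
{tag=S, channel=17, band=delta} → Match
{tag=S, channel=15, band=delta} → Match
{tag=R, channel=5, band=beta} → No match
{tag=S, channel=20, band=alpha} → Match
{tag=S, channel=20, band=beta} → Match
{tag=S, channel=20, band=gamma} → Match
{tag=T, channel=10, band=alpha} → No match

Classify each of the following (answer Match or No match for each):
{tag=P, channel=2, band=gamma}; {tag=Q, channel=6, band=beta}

No match, No match

The distinguishing property — channel ≥ 12 — holds for all the 'Match' cases and none of the 'No match' cases.
{tag=P, channel=2, band=gamma} → channel = 2 → No match.
{tag=Q, channel=6, band=beta} → channel = 6 → No match.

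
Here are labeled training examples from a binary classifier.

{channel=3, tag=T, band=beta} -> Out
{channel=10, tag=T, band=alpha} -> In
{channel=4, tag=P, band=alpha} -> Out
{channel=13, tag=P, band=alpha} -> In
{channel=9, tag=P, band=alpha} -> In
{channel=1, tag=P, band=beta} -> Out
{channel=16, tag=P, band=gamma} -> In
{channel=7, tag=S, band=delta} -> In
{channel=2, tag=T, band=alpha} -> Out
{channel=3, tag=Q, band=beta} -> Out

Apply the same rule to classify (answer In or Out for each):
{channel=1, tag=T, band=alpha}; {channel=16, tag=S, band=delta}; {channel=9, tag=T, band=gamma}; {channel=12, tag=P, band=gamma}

Out, In, In, In

The pattern is that an item is 'In' exactly when: channel ≥ 7.
Out: {channel=1, tag=T, band=alpha}, since channel = 1. In: {channel=16, tag=S, band=delta}, since channel = 16. In: {channel=9, tag=T, band=gamma}, since channel = 9. In: {channel=12, tag=P, band=gamma}, since channel = 12.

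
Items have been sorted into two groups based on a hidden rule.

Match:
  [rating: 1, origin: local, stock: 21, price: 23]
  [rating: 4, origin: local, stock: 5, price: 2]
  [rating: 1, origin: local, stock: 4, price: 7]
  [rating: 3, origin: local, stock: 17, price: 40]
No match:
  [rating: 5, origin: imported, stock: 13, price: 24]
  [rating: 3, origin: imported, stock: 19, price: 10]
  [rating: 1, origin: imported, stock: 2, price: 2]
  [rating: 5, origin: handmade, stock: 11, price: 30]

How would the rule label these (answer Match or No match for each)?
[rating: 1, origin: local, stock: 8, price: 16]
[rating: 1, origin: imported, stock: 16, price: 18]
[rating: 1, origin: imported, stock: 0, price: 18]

Match, No match, No match

Every 'Match' example satisfies: origin is local. None of the 'No match' examples do.
[rating: 1, origin: local, stock: 8, price: 16]: origin is local, passes → Match. [rating: 1, origin: imported, stock: 16, price: 18]: origin is imported, does not pass → No match. [rating: 1, origin: imported, stock: 0, price: 18]: origin is imported, does not pass → No match.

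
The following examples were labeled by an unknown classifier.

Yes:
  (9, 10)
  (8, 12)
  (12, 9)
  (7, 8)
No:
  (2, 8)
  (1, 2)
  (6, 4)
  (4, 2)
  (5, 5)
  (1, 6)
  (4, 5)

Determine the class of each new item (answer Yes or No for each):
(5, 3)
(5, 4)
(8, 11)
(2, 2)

No, No, Yes, No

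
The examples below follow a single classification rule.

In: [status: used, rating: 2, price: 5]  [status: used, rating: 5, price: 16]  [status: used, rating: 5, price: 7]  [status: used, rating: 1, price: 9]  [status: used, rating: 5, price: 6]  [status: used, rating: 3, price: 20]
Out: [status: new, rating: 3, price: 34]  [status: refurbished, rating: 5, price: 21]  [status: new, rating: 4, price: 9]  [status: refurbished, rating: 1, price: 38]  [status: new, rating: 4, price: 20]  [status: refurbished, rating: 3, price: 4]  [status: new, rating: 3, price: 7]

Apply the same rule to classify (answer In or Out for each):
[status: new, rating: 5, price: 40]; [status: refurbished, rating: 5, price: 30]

Every 'In' example satisfies: status is used. None of the 'Out' examples do.
[status: new, rating: 5, price: 40]: Out (status is new).
[status: refurbished, rating: 5, price: 30]: Out (status is refurbished).

Out, Out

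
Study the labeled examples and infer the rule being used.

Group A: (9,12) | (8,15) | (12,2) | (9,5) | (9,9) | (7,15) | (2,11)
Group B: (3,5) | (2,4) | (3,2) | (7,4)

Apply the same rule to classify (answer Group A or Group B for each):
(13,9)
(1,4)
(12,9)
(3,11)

Group A, Group B, Group A, Group A

All 'Group A' examples share one property — sum ≥ 13 — and every 'Group B' example lacks it.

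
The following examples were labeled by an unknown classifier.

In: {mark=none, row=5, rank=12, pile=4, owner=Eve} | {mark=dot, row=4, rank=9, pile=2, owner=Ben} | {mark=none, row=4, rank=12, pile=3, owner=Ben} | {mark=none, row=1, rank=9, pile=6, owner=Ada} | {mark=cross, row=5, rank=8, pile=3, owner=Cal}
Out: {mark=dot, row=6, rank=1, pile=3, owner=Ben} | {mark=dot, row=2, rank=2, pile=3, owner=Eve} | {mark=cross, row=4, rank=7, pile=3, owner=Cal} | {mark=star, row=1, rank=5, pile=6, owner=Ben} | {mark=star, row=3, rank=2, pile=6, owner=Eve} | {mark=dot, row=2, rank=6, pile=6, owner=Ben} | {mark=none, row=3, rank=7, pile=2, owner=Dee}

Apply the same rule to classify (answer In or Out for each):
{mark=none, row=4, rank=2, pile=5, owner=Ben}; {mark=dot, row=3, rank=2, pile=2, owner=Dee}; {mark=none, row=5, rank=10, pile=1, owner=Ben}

The simplest hypothesis consistent with all the labels is: rank ≥ 8.
{mark=none, row=4, rank=2, pile=5, owner=Ben} → rank = 2 → Out. {mark=dot, row=3, rank=2, pile=2, owner=Dee} → rank = 2 → Out. {mark=none, row=5, rank=10, pile=1, owner=Ben} → rank = 10 → In.

Out, Out, In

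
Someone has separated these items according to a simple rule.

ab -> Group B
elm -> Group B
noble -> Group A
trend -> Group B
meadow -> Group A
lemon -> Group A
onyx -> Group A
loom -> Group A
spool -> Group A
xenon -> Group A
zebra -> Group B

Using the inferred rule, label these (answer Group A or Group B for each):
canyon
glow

All 'Group A' examples share one property — contains 'o' — and every 'Group B' example lacks it.
canyon: has 'o' — has this property, so Group A. glow: has 'o' — has this property, so Group A.

Group A, Group A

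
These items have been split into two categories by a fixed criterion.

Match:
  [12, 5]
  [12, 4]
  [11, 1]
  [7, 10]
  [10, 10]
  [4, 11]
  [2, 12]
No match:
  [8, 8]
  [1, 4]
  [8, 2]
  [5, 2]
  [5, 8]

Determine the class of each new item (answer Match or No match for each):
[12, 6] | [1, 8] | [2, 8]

Every 'Match' example satisfies: max ≥ 10. None of the 'No match' examples do.
[12, 6] → max 12 → Match.
[1, 8] → max 8 → No match.
[2, 8] → max 8 → No match.

Match, No match, No match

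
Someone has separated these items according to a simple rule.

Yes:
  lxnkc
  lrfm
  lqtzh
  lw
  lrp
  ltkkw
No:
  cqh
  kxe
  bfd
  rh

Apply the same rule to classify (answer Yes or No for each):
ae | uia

All 'Yes' examples share one property — contains 'l' — and every 'No' example lacks it.
ae — no 'l', hence No.
uia — no 'l', hence No.

No, No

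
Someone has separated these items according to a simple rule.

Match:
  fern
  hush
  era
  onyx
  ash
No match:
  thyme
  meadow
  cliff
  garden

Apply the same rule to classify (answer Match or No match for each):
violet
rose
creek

No match, Match, No match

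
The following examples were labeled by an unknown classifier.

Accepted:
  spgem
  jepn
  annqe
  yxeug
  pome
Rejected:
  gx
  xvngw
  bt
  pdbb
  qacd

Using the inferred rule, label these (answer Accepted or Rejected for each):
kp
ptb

Rejected, Rejected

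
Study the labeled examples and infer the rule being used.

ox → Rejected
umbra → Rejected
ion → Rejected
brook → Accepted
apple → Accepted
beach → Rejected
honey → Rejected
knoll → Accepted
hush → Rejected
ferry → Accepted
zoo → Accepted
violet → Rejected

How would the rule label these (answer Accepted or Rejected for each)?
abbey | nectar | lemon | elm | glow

Accepted, Rejected, Rejected, Rejected, Rejected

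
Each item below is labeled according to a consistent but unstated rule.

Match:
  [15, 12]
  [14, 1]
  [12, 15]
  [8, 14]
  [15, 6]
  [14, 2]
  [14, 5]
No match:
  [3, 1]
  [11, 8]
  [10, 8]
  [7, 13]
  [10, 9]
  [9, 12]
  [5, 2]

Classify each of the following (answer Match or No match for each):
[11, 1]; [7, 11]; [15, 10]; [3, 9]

One predicate separates the groups cleanly: max ≥ 14.

No match, No match, Match, No match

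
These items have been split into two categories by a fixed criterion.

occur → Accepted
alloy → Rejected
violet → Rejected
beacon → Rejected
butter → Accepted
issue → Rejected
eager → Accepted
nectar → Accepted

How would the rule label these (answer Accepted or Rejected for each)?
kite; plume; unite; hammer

Rejected, Rejected, Rejected, Accepted

All 'Accepted' examples share one property — contains 'r' — and every 'Rejected' example lacks it.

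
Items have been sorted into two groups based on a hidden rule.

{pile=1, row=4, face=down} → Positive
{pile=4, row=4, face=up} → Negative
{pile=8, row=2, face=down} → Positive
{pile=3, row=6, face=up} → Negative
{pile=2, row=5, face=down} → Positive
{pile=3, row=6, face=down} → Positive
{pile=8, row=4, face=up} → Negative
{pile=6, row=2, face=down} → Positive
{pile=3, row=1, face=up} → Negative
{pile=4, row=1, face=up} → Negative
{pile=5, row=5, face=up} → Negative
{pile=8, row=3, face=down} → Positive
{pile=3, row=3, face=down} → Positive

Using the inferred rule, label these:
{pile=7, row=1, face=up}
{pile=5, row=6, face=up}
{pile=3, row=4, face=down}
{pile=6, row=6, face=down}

Checking candidate rules against both groups, what survives is: face is down.
{pile=7, row=1, face=up}: Negative (face is up).
{pile=5, row=6, face=up}: Negative (face is up).
{pile=3, row=4, face=down}: Positive (face is down).
{pile=6, row=6, face=down}: Positive (face is down).

Negative, Negative, Positive, Positive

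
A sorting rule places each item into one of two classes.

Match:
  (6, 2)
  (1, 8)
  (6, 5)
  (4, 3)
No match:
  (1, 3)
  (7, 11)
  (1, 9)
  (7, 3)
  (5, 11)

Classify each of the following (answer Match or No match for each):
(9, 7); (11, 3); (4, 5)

Rule: product is even. This holds for each 'Match' example and fails for each 'No match' one.
(9, 7): 9·7 = 63 — lacks this property, so No match. (11, 3): 11·3 = 33 — lacks this property, so No match. (4, 5): 4·5 = 20 — passes, so Match.

No match, No match, Match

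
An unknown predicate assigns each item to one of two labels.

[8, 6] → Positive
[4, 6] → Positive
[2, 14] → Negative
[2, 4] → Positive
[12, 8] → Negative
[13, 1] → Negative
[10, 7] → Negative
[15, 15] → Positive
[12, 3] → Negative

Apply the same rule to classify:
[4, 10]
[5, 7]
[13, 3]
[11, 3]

Rule: |first − second| ≤ 2. This holds for each 'Positive' example and fails for each 'Negative' one.
[4, 10]: Negative (|4−10| = 6).
[5, 7]: Positive (|5−7| = 2).
[13, 3]: Negative (|13−3| = 10).
[11, 3]: Negative (|11−3| = 8).

Negative, Positive, Negative, Negative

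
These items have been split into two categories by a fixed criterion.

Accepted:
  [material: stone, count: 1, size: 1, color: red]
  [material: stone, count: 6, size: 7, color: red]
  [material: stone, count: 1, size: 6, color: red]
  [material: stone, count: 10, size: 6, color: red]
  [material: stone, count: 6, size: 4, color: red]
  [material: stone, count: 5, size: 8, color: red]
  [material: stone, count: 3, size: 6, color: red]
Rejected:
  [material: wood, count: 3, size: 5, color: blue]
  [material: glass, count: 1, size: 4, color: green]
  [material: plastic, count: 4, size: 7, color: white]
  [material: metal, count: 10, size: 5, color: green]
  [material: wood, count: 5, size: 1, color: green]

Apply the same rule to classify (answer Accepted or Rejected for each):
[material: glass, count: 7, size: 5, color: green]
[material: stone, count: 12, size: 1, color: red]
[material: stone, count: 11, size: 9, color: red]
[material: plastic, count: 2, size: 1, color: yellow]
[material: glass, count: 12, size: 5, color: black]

Rejected, Accepted, Accepted, Rejected, Rejected

The rule appears to be: color is red.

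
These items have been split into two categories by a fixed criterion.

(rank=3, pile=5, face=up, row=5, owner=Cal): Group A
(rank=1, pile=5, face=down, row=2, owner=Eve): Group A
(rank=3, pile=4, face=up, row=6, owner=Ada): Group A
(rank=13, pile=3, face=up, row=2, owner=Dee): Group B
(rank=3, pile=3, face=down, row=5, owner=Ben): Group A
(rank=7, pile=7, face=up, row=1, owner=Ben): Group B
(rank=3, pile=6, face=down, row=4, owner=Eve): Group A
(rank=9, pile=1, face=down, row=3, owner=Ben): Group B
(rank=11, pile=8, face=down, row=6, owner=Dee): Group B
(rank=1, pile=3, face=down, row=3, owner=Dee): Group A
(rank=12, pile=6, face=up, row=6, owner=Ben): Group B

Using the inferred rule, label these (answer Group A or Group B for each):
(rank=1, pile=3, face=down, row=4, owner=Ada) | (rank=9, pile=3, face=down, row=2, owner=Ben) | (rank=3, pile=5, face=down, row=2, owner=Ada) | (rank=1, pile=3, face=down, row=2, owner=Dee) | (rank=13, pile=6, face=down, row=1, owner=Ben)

Every 'Group A' example satisfies: rank ≤ 3. None of the 'Group B' examples do.
(rank=1, pile=3, face=down, row=4, owner=Ada) — rank = 1, hence Group A. (rank=9, pile=3, face=down, row=2, owner=Ben) — rank = 9, hence Group B. (rank=3, pile=5, face=down, row=2, owner=Ada) — rank = 3, hence Group A. (rank=1, pile=3, face=down, row=2, owner=Dee) — rank = 1, hence Group A. (rank=13, pile=6, face=down, row=1, owner=Ben) — rank = 13, hence Group B.

Group A, Group B, Group A, Group A, Group B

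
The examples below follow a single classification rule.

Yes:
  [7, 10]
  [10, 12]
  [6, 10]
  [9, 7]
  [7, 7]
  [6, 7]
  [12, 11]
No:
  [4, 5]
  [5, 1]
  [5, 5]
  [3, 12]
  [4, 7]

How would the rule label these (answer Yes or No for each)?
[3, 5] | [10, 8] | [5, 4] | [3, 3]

No, Yes, No, No

Rule: first ≥ 6. This holds for each 'Yes' example and fails for each 'No' one.
[3, 5] — first 3, hence No. [10, 8] — first 10, hence Yes. [5, 4] — first 5, hence No. [3, 3] — first 3, hence No.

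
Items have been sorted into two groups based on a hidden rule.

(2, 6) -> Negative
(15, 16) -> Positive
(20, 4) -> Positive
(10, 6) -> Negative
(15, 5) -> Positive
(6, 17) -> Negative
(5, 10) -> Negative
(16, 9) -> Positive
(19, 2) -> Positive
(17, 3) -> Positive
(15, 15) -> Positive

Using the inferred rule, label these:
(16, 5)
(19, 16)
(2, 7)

Positive, Positive, Negative

The distinguishing property — first ≥ 15 — holds for all the 'Positive' cases and none of the 'Negative' cases.
(16, 5) — first 16, hence Positive.
(19, 16) — first 19, hence Positive.
(2, 7) — first 2, hence Negative.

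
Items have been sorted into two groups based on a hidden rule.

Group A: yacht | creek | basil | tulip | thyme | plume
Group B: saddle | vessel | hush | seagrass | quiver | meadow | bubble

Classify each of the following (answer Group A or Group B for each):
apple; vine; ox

The pattern is that an item is 'Group A' exactly when: odd length.
Group A: apple, since length 5.
Group B: vine, since length 4.
Group B: ox, since length 2.

Group A, Group B, Group B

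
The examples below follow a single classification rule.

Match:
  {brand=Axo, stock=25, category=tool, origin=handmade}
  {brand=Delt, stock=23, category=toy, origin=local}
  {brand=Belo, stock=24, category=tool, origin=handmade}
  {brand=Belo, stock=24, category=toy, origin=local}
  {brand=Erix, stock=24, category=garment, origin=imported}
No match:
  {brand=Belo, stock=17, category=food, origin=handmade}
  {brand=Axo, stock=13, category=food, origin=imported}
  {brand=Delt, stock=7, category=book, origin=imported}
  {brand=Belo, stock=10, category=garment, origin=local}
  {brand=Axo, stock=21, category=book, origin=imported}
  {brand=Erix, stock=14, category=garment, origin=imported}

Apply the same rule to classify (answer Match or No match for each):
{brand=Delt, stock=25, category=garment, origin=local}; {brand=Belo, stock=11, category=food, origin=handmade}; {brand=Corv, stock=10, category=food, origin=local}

The classifier is using: stock ≥ 23.
{brand=Delt, stock=25, category=garment, origin=local}: stock = 25 — meets the rule, so Match.
{brand=Belo, stock=11, category=food, origin=handmade}: stock = 11 — doesn't match, so No match.
{brand=Corv, stock=10, category=food, origin=local}: stock = 10 — doesn't match, so No match.

Match, No match, No match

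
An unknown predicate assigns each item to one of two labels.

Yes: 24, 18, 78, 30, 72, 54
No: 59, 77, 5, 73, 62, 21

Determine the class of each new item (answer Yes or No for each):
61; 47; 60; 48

'Yes' ⟺ multiple of 6.
61 — 61 = 6·10 + 1, hence No.
47 — 47 = 6·7 + 5, hence No.
60 — 60 = 6·10, hence Yes.
48 — 48 = 6·8, hence Yes.

No, No, Yes, Yes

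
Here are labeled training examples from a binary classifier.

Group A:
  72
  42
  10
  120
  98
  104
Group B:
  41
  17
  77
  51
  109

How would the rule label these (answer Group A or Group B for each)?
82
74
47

All 'Group A' examples share one property — even — and every 'Group B' example lacks it.
82: 82 is even, meets the rule → Group A. 74: 74 is even, meets the rule → Group A. 47: 47 is odd, doesn't match → Group B.

Group A, Group A, Group B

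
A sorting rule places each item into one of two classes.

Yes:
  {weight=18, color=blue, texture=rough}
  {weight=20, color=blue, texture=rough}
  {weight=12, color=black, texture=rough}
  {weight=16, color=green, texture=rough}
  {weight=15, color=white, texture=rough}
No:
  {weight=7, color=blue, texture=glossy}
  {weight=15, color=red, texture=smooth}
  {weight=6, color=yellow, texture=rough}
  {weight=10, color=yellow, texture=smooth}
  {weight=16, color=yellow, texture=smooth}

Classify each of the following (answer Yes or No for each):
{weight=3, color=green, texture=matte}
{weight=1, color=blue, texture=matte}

Every 'Yes' example satisfies: texture is rough AND weight ≥ 7. None of the 'No' examples do.
{weight=3, color=green, texture=matte}: texture is matte, weight = 3 — fails this test, so No. {weight=1, color=blue, texture=matte}: texture is matte, weight = 1 — fails this test, so No.

No, No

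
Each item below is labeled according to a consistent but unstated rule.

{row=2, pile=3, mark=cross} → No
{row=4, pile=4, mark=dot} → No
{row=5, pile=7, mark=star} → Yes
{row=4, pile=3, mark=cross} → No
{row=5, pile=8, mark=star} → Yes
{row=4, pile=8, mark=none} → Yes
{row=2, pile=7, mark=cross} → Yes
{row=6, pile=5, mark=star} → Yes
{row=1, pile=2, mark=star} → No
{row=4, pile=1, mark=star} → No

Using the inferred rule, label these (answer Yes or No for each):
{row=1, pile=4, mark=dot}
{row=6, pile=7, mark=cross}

No, Yes

'Yes' ⟺ pile ≥ 5.
No: {row=1, pile=4, mark=dot}, since pile = 4.
Yes: {row=6, pile=7, mark=cross}, since pile = 7.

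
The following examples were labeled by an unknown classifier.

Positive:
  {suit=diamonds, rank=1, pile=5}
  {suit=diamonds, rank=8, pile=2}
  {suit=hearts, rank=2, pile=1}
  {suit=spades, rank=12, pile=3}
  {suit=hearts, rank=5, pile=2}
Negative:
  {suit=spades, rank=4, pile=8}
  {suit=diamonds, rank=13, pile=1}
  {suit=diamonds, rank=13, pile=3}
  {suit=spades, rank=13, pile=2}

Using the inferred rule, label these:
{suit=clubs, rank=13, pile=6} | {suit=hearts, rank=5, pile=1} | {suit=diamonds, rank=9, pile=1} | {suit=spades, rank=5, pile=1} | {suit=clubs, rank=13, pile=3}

Negative, Positive, Positive, Positive, Negative

A rule that fits every label: rank ≤ 12 AND pile ≤ 5 — true of each 'Positive' example, false of each 'Negative' one.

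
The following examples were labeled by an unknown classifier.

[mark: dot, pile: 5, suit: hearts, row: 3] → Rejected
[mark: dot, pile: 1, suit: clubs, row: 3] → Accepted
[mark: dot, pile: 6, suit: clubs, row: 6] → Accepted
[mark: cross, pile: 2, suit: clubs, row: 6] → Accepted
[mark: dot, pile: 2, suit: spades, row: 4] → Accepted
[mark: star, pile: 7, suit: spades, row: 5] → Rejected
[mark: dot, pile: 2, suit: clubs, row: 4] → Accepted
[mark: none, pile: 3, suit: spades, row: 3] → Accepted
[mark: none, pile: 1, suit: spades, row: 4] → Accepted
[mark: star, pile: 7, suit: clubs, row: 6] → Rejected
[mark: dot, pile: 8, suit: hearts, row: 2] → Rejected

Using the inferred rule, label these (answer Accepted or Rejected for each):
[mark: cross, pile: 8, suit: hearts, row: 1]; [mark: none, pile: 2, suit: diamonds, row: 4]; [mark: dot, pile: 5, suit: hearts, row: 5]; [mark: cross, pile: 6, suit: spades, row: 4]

'Accepted' ⟺ pile ≤ 3 OR pile = 6.
Rejected: [mark: cross, pile: 8, suit: hearts, row: 1], since pile = 8.
Accepted: [mark: none, pile: 2, suit: diamonds, row: 4], since pile = 2.
Rejected: [mark: dot, pile: 5, suit: hearts, row: 5], since pile = 5.
Accepted: [mark: cross, pile: 6, suit: spades, row: 4], since pile = 6.

Rejected, Accepted, Rejected, Accepted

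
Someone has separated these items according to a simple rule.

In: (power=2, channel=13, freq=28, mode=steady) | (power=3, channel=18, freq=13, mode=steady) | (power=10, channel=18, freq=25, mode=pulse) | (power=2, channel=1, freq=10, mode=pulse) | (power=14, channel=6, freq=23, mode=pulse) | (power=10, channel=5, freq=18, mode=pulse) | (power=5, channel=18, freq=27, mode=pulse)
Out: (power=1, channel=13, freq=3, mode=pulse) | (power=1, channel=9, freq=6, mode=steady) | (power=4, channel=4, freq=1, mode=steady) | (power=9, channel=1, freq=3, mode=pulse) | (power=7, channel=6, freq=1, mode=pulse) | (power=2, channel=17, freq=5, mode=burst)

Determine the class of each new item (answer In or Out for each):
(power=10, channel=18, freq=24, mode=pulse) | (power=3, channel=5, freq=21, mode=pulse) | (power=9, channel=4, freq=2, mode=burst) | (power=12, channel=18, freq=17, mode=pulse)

In, In, Out, In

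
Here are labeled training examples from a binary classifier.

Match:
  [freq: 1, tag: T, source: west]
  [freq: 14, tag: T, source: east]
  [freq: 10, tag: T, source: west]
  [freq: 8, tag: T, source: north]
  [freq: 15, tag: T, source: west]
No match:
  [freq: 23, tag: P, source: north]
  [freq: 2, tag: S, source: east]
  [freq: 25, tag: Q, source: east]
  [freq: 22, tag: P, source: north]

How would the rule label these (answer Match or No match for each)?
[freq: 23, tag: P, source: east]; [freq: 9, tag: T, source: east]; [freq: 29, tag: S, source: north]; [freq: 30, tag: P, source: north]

Looking at the examples, the only property every 'Match' case has and every 'No match' case lacks is: tag is T.
[freq: 23, tag: P, source: east]: tag is P, fails the rule → No match.
[freq: 9, tag: T, source: east]: tag is T, passes → Match.
[freq: 29, tag: S, source: north]: tag is S, fails the rule → No match.
[freq: 30, tag: P, source: north]: tag is P, fails the rule → No match.

No match, Match, No match, No match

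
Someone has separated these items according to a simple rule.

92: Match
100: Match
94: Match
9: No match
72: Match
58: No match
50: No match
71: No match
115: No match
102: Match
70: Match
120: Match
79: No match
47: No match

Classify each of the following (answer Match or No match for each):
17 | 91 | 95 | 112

No match, No match, No match, Match

The rule appears to be: even AND at least 70.
17 → 17 is odd, 17 < 70 → No match. 91 → 91 is odd, 91 ≥ 70 → No match. 95 → 95 is odd, 95 ≥ 70 → No match. 112 → 112 is even, 112 ≥ 70 → Match.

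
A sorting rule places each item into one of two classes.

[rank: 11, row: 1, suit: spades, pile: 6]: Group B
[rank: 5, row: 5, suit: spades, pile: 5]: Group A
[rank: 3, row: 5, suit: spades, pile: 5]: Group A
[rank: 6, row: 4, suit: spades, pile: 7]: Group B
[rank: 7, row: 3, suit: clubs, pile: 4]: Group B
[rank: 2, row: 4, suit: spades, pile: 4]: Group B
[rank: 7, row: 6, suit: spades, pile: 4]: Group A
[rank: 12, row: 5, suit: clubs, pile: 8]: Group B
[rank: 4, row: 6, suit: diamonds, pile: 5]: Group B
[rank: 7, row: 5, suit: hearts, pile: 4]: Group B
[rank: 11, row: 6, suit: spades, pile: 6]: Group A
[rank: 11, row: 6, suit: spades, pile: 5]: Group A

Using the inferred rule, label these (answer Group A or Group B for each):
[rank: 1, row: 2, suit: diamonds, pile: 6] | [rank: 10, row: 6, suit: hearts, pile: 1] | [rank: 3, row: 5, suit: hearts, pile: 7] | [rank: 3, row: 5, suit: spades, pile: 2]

All 'Group A' examples share one property — suit is spades AND row ≥ 5 — and every 'Group B' example lacks it.
[rank: 1, row: 2, suit: diamonds, pile: 6]: Group B (suit is diamonds, row = 2).
[rank: 10, row: 6, suit: hearts, pile: 1]: Group B (suit is hearts, row = 6).
[rank: 3, row: 5, suit: hearts, pile: 7]: Group B (suit is hearts, row = 5).
[rank: 3, row: 5, suit: spades, pile: 2]: Group A (suit is spades, row = 5).

Group B, Group B, Group B, Group A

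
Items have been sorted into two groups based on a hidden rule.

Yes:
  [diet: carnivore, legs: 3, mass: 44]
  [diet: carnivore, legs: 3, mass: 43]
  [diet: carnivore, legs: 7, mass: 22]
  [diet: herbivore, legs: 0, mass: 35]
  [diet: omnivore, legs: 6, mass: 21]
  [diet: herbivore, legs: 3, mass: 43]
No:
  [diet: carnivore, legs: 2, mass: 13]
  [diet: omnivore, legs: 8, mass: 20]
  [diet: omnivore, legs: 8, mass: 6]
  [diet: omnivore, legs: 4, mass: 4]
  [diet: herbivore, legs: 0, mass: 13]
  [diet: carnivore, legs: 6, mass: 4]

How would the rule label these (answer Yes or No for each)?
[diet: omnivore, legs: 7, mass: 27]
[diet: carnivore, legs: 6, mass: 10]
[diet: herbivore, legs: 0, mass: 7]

Every 'Yes' example satisfies: mass ≥ 21. None of the 'No' examples do.
Yes: [diet: omnivore, legs: 7, mass: 27], since mass = 27. No: [diet: carnivore, legs: 6, mass: 10], since mass = 10. No: [diet: herbivore, legs: 0, mass: 7], since mass = 7.

Yes, No, No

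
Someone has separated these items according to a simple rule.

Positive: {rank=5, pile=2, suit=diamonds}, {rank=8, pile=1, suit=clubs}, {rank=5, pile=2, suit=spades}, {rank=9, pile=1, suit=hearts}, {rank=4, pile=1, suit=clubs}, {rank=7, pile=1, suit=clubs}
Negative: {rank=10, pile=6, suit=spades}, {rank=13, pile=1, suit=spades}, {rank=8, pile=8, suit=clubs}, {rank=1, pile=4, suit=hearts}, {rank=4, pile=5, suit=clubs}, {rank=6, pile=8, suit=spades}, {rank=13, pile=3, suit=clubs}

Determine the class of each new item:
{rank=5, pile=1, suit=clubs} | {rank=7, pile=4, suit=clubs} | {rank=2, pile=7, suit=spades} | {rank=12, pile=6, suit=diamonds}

Every 'Positive' example satisfies: rank ≤ 9 AND pile ≤ 2. None of the 'Negative' examples do.

Positive, Negative, Negative, Negative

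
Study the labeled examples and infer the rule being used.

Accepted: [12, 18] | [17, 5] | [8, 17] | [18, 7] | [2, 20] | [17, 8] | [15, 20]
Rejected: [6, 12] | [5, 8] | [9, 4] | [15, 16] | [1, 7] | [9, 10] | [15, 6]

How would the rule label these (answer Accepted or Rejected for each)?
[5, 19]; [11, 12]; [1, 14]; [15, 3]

Accepted, Rejected, Rejected, Rejected

Rule: max ≥ 17. This holds for each 'Accepted' example and fails for each 'Rejected' one.
[5, 19]: max 19, qualifies → Accepted. [11, 12]: max 12, lacks this property → Rejected. [1, 14]: max 14, lacks this property → Rejected. [15, 3]: max 15, lacks this property → Rejected.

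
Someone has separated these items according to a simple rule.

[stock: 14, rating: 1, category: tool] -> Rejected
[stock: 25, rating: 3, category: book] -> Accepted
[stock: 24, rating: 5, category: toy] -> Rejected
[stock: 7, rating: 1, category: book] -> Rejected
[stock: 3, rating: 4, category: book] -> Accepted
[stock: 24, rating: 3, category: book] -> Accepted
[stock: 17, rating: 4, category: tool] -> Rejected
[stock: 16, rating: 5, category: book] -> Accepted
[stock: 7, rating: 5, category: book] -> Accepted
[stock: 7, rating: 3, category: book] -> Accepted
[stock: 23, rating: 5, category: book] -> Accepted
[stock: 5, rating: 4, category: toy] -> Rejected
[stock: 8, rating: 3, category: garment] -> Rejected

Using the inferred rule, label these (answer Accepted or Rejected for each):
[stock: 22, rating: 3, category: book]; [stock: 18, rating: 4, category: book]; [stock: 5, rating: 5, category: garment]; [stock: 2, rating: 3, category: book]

Accepted, Accepted, Rejected, Accepted

A rule that fits every label: category is book AND rating ≥ 3 — true of each 'Accepted' example, false of each 'Rejected' one.
[stock: 22, rating: 3, category: book]: category is book, rating = 3 — matches, so Accepted.
[stock: 18, rating: 4, category: book]: category is book, rating = 4 — matches, so Accepted.
[stock: 5, rating: 5, category: garment]: category is garment, rating = 5 — does not satisfy this, so Rejected.
[stock: 2, rating: 3, category: book]: category is book, rating = 3 — matches, so Accepted.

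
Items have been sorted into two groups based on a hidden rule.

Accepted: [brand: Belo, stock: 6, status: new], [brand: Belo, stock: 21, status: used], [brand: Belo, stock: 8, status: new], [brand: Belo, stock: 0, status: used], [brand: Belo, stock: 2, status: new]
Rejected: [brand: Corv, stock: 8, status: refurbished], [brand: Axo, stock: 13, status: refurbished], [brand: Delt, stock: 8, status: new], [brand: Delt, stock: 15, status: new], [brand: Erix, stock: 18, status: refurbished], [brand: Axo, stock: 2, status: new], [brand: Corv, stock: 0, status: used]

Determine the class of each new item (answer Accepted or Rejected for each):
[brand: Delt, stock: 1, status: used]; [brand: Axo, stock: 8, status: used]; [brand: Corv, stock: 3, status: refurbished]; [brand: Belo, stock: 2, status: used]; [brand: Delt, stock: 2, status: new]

Rejected, Rejected, Rejected, Accepted, Rejected

The common property of the 'Accepted' items is: brand is Belo. No 'Rejected' item has it.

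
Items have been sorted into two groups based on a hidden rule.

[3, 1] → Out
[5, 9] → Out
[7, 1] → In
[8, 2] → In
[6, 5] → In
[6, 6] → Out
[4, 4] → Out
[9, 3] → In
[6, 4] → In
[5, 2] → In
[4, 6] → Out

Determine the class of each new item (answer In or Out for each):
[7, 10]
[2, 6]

All 'In' examples share one property — first > second AND sum ≥ 7 — and every 'Out' example lacks it.

Out, Out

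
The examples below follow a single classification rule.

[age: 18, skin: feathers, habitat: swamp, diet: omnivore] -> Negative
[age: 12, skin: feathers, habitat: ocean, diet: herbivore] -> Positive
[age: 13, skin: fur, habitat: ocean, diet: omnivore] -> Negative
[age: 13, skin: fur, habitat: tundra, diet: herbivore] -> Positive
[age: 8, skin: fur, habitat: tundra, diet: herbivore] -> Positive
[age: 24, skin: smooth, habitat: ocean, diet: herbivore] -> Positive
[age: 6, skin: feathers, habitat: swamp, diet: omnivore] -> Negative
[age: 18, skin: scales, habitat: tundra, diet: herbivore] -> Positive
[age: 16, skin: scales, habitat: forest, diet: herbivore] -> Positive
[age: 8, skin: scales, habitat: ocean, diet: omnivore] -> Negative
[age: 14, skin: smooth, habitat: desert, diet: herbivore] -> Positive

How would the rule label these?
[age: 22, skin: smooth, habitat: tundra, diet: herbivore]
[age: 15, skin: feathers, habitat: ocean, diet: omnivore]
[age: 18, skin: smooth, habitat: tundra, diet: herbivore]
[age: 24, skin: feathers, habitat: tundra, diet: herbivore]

Positive, Negative, Positive, Positive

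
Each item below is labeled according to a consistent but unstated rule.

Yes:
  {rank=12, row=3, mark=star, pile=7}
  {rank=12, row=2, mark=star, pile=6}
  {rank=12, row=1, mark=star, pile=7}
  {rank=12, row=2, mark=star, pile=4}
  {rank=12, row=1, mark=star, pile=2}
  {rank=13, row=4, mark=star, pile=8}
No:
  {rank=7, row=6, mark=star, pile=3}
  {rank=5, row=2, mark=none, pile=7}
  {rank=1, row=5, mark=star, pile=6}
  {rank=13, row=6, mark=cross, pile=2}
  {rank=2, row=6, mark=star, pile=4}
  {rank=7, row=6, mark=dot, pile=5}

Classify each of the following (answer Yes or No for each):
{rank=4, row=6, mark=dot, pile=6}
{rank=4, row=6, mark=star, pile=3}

No, No

The simplest hypothesis consistent with all the labels is: mark is star AND row ≤ 4.
{rank=4, row=6, mark=dot, pile=6}: No (mark is dot, row = 6). {rank=4, row=6, mark=star, pile=3}: No (mark is star, row = 6).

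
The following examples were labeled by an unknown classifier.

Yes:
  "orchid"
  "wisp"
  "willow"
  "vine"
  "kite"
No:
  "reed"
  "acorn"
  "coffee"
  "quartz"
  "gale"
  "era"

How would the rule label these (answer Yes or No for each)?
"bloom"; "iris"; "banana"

The pattern is that an item is 'Yes' exactly when: contains 'i'.
"bloom": no 'i', does not pass → No.
"iris": has 'i', has this property → Yes.
"banana": no 'i', does not pass → No.

No, Yes, No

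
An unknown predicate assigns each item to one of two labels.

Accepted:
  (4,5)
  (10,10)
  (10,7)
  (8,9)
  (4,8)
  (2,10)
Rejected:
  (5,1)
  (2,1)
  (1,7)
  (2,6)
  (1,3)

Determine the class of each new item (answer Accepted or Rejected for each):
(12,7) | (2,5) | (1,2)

Accepted, Rejected, Rejected

The pattern is that an item is 'Accepted' exactly when: sum ≥ 9.
(12,7): 12+7 = 19 — matches, so Accepted. (2,5): 2+5 = 7 — fails this test, so Rejected. (1,2): 1+2 = 3 — fails this test, so Rejected.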